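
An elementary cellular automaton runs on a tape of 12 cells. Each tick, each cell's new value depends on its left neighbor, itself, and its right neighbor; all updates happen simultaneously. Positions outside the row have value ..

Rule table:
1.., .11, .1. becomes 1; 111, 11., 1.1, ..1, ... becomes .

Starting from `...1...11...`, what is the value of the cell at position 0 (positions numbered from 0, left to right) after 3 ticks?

tick 1: ...11..1.1..
tick 2: ...1.1.1.11.
tick 3: ...1.1.1.1.1
position 0 holds .

.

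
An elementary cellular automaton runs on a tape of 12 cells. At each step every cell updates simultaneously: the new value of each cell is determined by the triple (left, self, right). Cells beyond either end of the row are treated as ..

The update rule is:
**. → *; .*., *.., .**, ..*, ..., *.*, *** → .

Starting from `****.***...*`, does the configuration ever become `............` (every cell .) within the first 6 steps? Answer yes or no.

...*...*....
............
all cells are . at step 2

yes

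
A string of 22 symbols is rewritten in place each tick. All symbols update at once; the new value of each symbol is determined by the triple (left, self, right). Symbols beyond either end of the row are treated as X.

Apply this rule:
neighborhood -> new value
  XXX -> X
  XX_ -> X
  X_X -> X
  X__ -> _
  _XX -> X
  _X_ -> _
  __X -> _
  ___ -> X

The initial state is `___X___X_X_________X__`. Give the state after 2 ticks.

X__X_______XXXXXXX_XX_

_X___X__X__XXXXXXX____
X__X_______XXXXXXX_XX_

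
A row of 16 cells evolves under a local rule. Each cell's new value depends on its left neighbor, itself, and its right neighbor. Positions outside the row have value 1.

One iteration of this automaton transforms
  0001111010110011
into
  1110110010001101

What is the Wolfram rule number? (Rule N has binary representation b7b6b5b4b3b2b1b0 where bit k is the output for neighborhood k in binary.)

position 4: 111 → 1  (bit 7 = 1)
position 6: 110 → 0  (bit 6 = 0)
position 7: 101 → 0  (bit 5 = 0)
position 0: 100 → 1  (bit 4 = 1)
position 3: 011 → 0  (bit 3 = 0)
position 8: 010 → 1  (bit 2 = 1)
position 2: 001 → 1  (bit 1 = 1)
position 1: 000 → 1  (bit 0 = 1)
bits b7..b0 = 10010111 = 151

151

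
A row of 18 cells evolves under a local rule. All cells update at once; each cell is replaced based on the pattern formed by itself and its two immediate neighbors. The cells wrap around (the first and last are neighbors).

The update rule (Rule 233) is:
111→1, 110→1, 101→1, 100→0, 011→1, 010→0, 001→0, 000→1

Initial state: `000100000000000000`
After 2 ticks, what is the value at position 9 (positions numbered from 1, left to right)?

110001111111111111
110101111111111111
position 9 holds 1

1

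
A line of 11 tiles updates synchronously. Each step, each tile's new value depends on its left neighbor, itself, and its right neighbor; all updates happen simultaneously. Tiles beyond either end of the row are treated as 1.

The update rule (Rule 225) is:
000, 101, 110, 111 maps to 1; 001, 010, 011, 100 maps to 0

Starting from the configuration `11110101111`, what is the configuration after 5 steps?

11111111101

step 1: 11111010111
step 2: 11111101011
step 3: 11111110101
step 4: 11111111010
step 5: 11111111101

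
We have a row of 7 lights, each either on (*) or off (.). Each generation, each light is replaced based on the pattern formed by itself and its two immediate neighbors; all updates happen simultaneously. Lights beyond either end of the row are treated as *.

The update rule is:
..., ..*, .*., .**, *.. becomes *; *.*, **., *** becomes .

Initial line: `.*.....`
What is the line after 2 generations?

.*.....

.******
.*.....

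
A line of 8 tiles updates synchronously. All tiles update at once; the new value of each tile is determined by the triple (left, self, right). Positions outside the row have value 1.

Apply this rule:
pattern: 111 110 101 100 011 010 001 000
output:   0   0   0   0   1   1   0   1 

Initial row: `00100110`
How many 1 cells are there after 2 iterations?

2

00100100
00100100
count of 1: 2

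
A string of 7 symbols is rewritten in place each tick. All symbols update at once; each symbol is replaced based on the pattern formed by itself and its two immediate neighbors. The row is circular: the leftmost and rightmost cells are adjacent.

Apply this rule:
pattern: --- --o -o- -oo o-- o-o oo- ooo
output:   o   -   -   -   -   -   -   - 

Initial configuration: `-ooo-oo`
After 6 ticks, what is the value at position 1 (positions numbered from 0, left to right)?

o

-------
ooooooo
-------  (repeats tick 1; period 2)
tick 6: ooooooo
position 1 holds o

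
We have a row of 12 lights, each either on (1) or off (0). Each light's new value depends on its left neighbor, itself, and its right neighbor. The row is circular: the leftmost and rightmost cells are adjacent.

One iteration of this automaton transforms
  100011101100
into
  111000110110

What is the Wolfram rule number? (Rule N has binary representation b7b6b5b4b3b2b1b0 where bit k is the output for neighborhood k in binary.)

position 5: 111 → 0  (bit 7 = 0)
position 6: 110 → 1  (bit 6 = 1)
position 7: 101 → 1  (bit 5 = 1)
position 1: 100 → 1  (bit 4 = 1)
position 4: 011 → 0  (bit 3 = 0)
position 0: 010 → 1  (bit 2 = 1)
position 3: 001 → 0  (bit 1 = 0)
position 2: 000 → 1  (bit 0 = 1)
bits b7..b0 = 01110101 = 117

117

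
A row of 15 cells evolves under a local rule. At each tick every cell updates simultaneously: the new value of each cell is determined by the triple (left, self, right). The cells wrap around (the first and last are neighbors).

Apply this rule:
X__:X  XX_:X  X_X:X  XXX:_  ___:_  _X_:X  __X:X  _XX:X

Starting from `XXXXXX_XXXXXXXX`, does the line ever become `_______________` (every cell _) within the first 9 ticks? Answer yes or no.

yes

_____XXX_______
____XX_XX______
___XXXXXXX_____
__XX_____XX____
_XXXX___XXXX___
XX__XX_XX__XX__
XXXXXXXXXXXXXXX
_______________
all cells are _ at tick 8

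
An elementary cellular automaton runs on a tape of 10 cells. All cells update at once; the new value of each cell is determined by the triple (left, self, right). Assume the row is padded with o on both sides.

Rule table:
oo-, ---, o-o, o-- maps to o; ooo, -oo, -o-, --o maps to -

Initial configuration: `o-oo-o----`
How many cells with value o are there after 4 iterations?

oo-oo-ooo-
-oo-oo--oo
o-oo-oo---
oo-oo-ooo-
count of o: 7

7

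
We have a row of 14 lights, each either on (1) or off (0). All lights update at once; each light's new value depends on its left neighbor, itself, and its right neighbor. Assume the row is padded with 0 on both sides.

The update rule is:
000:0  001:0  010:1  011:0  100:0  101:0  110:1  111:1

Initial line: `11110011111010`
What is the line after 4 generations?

00010000001010

01110001111010
00110000111010
00010000011010
00010000001010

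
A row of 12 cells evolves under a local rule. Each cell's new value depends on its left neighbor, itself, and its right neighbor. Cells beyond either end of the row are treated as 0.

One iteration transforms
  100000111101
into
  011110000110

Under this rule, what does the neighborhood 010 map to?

0

At position 0 the neighborhood is 010; the next row has 0 there.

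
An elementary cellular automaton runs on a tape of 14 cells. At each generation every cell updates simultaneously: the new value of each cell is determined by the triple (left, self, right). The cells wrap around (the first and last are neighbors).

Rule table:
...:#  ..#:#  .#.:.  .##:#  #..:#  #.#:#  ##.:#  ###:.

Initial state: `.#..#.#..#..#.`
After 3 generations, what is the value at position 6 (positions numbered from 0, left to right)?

#.##.#.##.##.#
#####.########
....###.......
position 6 holds #

#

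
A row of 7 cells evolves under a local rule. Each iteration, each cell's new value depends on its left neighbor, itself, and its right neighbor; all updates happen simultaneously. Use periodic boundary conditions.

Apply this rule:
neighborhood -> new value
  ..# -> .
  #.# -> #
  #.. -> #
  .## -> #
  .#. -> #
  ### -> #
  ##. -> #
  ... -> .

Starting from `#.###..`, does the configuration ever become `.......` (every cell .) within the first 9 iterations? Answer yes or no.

######.
#######
#######  (fixed point — unchanged through iteration 9)
iteration 9 is #######, still not uniform .

no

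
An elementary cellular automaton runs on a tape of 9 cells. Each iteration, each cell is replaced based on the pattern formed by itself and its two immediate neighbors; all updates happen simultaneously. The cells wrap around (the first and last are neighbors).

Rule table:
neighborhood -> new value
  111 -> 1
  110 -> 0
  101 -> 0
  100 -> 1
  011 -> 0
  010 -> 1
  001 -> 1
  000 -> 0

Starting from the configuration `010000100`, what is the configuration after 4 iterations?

111001110
010110100
110000110
001001000

001001000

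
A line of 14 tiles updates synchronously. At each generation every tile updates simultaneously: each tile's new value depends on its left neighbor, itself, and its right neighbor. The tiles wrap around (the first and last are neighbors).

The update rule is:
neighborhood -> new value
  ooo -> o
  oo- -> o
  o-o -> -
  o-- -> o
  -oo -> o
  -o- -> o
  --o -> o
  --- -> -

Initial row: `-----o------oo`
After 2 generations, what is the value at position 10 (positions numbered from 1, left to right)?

generation 1: o---ooo----ooo
generation 2: oo-ooooo--oooo
position 10 holds -

-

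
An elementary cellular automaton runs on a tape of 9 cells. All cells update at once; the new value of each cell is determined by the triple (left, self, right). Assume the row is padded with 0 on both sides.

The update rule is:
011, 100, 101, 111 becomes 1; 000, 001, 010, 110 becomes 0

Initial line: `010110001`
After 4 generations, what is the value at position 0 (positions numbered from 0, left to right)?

generation 1: 001101000
generation 2: 001010100
generation 3: 000101010
generation 4: 000010101
position 0 holds 0

0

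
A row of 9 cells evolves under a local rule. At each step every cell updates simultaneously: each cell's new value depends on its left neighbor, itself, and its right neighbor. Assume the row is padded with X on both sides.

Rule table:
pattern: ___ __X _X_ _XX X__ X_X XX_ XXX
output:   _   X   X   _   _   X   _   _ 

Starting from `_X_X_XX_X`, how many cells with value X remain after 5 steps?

2

XXXXX__X_
______XXX
_____X___
____XX__X
___X___X_
count of X: 2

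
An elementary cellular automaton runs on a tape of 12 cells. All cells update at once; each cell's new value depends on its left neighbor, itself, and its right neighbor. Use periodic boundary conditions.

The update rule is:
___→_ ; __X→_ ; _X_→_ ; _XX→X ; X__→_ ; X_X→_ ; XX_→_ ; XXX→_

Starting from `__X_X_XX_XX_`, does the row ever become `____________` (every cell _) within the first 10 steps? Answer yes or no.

______X__X__
____________
all cells are _ at step 2

yes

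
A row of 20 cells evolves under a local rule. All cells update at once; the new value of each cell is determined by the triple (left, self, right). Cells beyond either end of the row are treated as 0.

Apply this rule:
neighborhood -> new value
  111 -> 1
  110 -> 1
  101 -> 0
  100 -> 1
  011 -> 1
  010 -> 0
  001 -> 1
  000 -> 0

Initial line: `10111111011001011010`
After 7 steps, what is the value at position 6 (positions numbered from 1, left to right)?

1

00111111011110011001
01111111011111111110
11111111011111111111
11111111011111111111  (fixed point — unchanged through step 7)
position 6 holds 1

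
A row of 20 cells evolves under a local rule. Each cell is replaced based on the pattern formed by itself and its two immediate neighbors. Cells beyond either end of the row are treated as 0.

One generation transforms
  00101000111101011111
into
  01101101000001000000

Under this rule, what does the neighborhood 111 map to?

At position 9 the neighborhood is 111; the next row has 0 there.

0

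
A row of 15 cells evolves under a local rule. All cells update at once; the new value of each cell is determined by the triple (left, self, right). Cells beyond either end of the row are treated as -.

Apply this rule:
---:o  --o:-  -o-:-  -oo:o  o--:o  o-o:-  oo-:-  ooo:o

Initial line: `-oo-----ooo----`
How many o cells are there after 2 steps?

7

step 1: -o-oooo-oo-oooo
step 2: ---ooo--o--ooo-
count of o: 7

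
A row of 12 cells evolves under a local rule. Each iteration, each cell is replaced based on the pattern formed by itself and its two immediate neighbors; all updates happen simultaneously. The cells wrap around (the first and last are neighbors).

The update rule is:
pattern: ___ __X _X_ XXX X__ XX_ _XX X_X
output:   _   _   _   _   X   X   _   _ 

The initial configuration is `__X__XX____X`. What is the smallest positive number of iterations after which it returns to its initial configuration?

iteration 1: X__X__XX____
iteration 2: _X__X__XX___
iteration 3: __X__X__XX__
iteration 4: ___X__X__XX_
iteration 5: ____X__X__XX
iteration 6: X____X__X__X
iteration 7: XX____X__X__
iteration 8: _XX____X__X_
iteration 9: __XX____X__X
iteration 10: X__XX____X__
iteration 11: _X__XX____X_
iteration 12: __X__XX____X

12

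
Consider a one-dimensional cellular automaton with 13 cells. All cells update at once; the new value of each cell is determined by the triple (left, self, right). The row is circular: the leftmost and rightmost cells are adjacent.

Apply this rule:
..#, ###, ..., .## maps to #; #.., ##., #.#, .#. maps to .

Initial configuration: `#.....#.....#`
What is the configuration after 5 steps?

##..#####..##

..####..#####
.####..#####.
####..#####..
###..#####..#
##..#####..##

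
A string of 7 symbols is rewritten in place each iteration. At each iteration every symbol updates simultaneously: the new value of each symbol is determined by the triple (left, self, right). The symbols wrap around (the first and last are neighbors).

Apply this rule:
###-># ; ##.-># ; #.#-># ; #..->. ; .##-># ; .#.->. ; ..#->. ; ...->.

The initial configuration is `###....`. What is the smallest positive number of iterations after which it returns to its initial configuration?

iteration 1: ###....

1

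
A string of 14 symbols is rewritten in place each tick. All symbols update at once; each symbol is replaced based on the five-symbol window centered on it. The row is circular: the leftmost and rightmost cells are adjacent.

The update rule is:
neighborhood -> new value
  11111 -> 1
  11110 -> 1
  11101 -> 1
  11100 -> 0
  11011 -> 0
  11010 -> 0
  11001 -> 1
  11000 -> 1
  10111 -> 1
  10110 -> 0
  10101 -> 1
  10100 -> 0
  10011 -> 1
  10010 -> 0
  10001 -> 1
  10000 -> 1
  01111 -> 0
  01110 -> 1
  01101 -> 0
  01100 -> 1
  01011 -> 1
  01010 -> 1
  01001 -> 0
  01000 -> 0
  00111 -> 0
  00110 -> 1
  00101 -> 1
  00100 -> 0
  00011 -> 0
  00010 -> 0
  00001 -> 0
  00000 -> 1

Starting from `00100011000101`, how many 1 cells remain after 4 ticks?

00001011110110
11001110110011
10110110011100
11000011101010
count of 1: 7

7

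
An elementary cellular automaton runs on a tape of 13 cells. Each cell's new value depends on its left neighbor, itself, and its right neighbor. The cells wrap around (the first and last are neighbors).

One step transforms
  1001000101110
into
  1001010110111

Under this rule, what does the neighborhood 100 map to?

0

At position 1 the neighborhood is 100; the next row has 0 there.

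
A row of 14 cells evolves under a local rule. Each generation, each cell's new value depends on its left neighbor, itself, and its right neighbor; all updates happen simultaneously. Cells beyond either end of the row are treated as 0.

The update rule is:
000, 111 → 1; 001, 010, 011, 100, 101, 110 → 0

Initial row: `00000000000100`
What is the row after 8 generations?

11111111110001
01111111100100
00111111000001
10011110011100
00001100001001
11100001100000
01001100001111
00000001100110

00000001100110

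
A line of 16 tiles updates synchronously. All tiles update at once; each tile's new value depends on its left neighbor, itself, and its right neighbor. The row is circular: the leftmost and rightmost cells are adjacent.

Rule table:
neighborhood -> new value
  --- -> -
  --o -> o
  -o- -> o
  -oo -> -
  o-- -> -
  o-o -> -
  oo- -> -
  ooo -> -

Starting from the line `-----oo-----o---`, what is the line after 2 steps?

---oo-----o-----

----o------oo---
---oo-----o-----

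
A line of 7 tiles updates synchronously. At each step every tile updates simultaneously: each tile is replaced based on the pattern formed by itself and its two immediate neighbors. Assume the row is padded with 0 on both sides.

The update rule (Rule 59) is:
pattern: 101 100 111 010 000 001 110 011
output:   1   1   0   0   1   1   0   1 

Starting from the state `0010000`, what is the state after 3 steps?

0110111

1101111
1011000
0110111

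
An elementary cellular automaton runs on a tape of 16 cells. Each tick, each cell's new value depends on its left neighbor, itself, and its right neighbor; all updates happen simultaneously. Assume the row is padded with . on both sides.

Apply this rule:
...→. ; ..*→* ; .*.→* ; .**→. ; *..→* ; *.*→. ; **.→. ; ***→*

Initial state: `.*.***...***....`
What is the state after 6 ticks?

**..*.*.*.*.*...
..***.*.*.*.**..
.*.*..*.*.*...*.
**.****.*.**.***
....**..*.....*.
...*..****...***

...*..****...***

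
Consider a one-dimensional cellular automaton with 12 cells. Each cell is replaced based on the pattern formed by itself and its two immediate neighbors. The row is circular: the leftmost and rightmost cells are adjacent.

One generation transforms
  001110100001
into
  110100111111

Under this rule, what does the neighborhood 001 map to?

1

At position 1 the neighborhood is 001; the next row has 1 there.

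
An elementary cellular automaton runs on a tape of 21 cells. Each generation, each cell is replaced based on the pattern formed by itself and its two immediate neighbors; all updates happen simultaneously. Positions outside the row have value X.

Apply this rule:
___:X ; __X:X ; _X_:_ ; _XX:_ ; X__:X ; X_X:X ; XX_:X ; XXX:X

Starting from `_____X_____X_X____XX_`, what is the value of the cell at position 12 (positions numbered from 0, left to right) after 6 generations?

generation 1: XXXXX_XXXXX_X_XXXX_XX
generation 2: XXXXXX_XXXXX_X_XXXX_X
generation 3: XXXXXXX_XXXXX_X_XXXX_
generation 4: XXXXXXXX_XXXXX_X_XXXX
generation 5: XXXXXXXXX_XXXXX_X_XXX
generation 6: XXXXXXXXXX_XXXXX_X_XX
position 12 holds X

X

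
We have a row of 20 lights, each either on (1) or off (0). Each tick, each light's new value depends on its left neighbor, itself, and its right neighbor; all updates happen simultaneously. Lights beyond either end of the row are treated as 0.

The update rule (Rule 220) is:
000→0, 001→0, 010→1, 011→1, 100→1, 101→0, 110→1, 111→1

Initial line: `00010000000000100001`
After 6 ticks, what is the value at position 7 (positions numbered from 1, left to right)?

1

00011000000000110001
00011100000000111001
00011110000000111101
00011111000000111101
00011111100000111101
00011111110000111101
position 7 holds 1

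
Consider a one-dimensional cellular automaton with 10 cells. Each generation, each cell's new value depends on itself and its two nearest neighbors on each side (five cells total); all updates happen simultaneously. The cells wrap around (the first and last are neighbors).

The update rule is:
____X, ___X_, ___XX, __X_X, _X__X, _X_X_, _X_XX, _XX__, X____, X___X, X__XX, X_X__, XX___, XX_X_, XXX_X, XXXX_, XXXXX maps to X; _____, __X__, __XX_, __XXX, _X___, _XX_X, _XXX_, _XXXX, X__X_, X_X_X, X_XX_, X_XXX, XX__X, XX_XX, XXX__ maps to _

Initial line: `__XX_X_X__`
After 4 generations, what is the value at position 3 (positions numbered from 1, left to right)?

XX__X_XX_X
____XX____
__XX_XXX__
XX______XX
position 3 holds _

_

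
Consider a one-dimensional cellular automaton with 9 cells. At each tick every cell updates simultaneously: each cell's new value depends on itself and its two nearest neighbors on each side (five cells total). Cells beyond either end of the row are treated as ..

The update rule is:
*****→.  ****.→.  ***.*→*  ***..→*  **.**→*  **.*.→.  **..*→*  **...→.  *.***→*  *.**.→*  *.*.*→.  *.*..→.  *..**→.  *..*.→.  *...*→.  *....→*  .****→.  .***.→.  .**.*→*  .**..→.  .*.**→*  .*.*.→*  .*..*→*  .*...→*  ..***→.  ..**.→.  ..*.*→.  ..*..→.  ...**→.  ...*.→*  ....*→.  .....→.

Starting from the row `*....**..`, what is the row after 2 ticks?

....*..*.

.**.....*
....*..*.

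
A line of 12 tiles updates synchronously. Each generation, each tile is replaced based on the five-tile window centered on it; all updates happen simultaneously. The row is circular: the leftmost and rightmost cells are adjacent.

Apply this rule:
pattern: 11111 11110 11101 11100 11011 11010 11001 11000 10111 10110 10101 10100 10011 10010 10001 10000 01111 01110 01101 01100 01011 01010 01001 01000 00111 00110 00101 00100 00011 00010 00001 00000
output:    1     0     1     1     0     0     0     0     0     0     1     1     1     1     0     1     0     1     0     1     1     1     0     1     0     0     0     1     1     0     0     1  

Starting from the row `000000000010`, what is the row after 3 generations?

001101011101

generation 1: 111111110011
generation 2: 111111010100
generation 3: 001101011101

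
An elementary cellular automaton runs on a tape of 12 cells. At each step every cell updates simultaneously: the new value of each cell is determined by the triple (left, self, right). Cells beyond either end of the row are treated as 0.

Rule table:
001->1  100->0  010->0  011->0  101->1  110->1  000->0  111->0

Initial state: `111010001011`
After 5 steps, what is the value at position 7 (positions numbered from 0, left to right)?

1

001100010101
010100101010
101001010100
010010101000
100101010000
position 7 holds 1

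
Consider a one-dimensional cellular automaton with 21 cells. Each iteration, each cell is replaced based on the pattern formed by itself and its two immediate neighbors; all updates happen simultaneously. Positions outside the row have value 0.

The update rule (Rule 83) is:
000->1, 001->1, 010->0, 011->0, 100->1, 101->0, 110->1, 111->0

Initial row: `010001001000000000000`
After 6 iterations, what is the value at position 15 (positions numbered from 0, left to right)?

0

101110110111111111111
000010010000000000001
111101101111111111110
000100100000000000011
111011011111111111101
001001000000000000100
position 15 holds 0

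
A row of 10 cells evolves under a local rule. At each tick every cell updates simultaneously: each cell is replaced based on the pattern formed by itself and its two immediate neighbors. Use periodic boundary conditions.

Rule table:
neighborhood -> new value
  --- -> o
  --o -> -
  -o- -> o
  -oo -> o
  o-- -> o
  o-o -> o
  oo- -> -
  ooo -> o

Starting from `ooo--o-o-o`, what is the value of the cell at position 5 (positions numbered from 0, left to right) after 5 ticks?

o

tick 1: oo-o-ooooo
tick 2: o-oooooooo
tick 3: -ooooooooo
tick 4: ooooooooo-
tick 5: oooooooo-o
position 5 holds o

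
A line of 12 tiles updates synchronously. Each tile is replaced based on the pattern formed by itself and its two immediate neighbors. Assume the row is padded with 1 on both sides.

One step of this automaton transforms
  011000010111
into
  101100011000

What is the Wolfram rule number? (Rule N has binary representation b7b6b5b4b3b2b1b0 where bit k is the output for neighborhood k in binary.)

116

position 10: 111 → 0  (bit 7 = 0)
position 2: 110 → 1  (bit 6 = 1)
position 0: 101 → 1  (bit 5 = 1)
position 3: 100 → 1  (bit 4 = 1)
position 1: 011 → 0  (bit 3 = 0)
position 7: 010 → 1  (bit 2 = 1)
position 6: 001 → 0  (bit 1 = 0)
position 4: 000 → 0  (bit 0 = 0)
bits b7..b0 = 01110100 = 116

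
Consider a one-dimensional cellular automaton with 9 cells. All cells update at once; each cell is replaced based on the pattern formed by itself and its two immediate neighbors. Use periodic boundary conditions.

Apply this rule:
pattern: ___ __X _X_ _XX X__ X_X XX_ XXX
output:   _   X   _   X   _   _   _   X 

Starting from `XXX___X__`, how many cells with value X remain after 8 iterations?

iteration 1: XX___X__X
iteration 2: X___X__XX
iteration 3: ___X__XXX
iteration 4: __X__XXX_
iteration 5: _X__XXX__
iteration 6: X__XXX___
iteration 7: __XXX___X
iteration 8: _XXX___X_
count of X: 4

4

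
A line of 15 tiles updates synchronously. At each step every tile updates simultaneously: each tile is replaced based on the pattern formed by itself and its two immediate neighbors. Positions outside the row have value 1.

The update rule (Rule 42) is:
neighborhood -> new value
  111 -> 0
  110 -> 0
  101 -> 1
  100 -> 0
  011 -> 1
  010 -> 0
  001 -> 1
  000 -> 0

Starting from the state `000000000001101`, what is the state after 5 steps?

000000110110110

000000000011011
000000000110110
000000001101101
000000011011011
000000110110110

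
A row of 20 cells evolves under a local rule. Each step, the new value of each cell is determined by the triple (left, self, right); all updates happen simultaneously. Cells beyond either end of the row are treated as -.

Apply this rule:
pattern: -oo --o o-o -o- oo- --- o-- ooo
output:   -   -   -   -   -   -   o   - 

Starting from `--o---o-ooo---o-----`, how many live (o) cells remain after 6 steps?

2

---o-------o---o----
----o-------o---o---
-----o-------o---o--
------o-------o---o-
-------o-------o---o
--------o-------o---
count of o: 2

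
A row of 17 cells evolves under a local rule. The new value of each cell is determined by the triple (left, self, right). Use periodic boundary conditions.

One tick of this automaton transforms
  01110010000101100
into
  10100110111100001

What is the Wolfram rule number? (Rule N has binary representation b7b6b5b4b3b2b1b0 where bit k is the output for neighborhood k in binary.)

position 2: 111 → 1  (bit 7 = 1)
position 3: 110 → 0  (bit 6 = 0)
position 12: 101 → 0  (bit 5 = 0)
position 4: 100 → 0  (bit 4 = 0)
position 1: 011 → 0  (bit 3 = 0)
position 6: 010 → 1  (bit 2 = 1)
position 0: 001 → 1  (bit 1 = 1)
position 8: 000 → 1  (bit 0 = 1)
bits b7..b0 = 10000111 = 135

135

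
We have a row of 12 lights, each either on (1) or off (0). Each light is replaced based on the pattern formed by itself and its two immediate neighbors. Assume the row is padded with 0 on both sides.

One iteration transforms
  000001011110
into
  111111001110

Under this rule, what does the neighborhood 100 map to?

0

At position 11 the neighborhood is 100; the next row has 0 there.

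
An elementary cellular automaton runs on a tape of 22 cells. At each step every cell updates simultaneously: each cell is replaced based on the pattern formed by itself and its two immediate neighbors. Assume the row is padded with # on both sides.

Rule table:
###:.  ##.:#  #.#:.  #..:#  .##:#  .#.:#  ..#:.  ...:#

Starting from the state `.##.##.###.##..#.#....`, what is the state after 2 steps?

.##.##.#.#.#.#.#.#..#.

.##.##.#.#.###.#.####.
.##.##.#.#.#.#.#.#..#.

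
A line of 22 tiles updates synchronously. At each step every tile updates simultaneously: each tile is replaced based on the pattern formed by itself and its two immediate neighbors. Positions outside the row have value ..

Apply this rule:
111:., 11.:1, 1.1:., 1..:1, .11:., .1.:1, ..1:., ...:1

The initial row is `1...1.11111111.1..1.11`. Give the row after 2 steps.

..1.11111111.1..1.11.1

111.1........1.11.1..1
..1.11111111.1..1.11.1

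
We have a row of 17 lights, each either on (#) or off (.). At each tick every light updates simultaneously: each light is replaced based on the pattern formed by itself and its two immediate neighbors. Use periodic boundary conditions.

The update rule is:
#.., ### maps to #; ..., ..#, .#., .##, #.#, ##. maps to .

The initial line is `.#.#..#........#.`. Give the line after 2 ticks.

#....#..#........

....#..#........#
#....#..#........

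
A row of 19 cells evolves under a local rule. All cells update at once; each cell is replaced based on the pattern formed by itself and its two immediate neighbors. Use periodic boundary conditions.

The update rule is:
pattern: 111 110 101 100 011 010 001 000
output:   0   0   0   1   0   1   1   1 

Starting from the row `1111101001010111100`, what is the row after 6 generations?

1111110000011111100

0000001111010000011
1111110000011111100
0000001111100000011
1111110000011111100  (repeats generation 2; period 2)
generation 6: 1111110000011111100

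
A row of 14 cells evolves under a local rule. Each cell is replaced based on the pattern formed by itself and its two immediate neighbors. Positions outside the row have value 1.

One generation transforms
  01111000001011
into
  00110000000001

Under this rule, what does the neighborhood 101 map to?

At position 0 the neighborhood is 101; the next row has 0 there.

0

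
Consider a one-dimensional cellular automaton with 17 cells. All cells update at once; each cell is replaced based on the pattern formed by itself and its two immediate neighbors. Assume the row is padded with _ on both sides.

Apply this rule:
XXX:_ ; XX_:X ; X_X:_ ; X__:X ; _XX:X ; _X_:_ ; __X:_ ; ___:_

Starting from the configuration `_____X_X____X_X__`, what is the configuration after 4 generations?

___________X_____

generation 1: ________X______X_
generation 2: _________X______X
generation 3: __________X______
generation 4: ___________X_____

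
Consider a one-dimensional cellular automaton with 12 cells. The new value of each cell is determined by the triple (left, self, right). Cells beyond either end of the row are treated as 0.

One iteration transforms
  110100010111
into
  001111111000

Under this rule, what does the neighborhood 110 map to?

0

At position 1 the neighborhood is 110; the next row has 0 there.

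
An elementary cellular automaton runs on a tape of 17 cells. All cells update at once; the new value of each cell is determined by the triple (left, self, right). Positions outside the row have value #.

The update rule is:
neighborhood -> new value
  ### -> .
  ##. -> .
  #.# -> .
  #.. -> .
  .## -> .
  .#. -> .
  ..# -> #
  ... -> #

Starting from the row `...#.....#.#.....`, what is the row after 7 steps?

.##..####....####
....#.....###....
.###..####....###
.....#.....###...
.####..####....##
......#.....###..
.#####..####....#

.#####..####....#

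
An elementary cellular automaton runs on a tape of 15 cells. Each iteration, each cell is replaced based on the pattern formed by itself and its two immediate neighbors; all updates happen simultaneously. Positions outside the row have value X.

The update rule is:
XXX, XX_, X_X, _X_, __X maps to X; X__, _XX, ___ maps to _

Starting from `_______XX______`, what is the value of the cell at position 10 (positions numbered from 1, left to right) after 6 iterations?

X

______X_X_____X
_____XXXX____X_
____X_XXX___XXX
___XXX_XX__X_XX
__X_XXX_X_XXX_X
_XXX_XXXXX_XXX_
position 10 holds X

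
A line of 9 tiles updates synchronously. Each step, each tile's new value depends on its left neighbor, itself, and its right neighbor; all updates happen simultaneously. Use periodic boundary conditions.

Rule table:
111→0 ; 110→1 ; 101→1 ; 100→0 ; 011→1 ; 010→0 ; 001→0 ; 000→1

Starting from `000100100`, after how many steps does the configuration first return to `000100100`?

110000001
010111101
101100110
011100111
110100101
011000011
111011011
001111110
101000010
010011001
100011000
001011010
100111100
000100100

14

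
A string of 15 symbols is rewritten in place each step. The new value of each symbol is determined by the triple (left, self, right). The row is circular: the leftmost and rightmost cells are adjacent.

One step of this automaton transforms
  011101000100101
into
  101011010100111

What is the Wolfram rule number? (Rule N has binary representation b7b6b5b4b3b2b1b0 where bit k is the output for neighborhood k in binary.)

position 2: 111 → 1  (bit 7 = 1)
position 3: 110 → 0  (bit 6 = 0)
position 0: 101 → 1  (bit 5 = 1)
position 6: 100 → 0  (bit 4 = 0)
position 1: 011 → 0  (bit 3 = 0)
position 5: 010 → 1  (bit 2 = 1)
position 8: 001 → 0  (bit 1 = 0)
position 7: 000 → 1  (bit 0 = 1)
bits b7..b0 = 10100101 = 165

165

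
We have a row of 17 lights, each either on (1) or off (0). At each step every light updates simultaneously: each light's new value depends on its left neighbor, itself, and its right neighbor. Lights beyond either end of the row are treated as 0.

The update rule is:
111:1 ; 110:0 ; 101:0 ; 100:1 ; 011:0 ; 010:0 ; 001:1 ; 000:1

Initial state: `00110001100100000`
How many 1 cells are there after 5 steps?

step 1: 11001110011011111
step 2: 00110101100001110
step 3: 11000000011110101
step 4: 00111111101100000
step 5: 11011111000011111
count of 1: 12

12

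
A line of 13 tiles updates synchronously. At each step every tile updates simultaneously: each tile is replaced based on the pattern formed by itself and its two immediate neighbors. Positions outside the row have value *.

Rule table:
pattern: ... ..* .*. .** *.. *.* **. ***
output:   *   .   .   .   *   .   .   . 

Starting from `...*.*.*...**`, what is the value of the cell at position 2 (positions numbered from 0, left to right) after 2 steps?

**......**...
..*****...**.
position 2 holds *

*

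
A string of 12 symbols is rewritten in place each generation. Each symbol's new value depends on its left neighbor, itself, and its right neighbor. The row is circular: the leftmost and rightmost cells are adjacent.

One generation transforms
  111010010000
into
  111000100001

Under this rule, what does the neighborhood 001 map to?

At position 6 the neighborhood is 001; the next row has 1 there.

1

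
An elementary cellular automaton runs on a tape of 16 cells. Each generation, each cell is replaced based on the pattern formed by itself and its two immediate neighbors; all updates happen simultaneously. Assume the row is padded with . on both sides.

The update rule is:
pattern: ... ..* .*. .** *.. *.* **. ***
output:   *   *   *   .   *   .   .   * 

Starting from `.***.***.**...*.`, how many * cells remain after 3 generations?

10

generation 1: *.*...*....*****
generation 2: *.*********.***.
generation 3: *..*******...*.*
count of *: 10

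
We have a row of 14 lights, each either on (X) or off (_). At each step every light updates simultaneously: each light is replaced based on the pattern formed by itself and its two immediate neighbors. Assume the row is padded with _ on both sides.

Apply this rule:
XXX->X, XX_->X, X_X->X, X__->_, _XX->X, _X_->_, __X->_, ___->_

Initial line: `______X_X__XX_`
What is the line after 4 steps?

_______X___XX_
___________XX_
___________XX_  (fixed point — unchanged through step 4)

___________XX_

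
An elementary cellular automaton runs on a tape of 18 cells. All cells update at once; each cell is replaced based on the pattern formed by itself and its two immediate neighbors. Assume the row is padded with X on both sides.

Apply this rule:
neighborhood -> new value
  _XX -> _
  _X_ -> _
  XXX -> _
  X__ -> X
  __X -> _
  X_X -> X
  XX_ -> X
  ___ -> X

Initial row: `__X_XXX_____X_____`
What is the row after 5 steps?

X__X__XXXXX__XXXX_
XX__X_____XX____XX
_XX__XXXX__XXXX___
X_XX____XX____XXX_
XX_XXXX__XXXX___XX

XX_XXXX__XXXX___XX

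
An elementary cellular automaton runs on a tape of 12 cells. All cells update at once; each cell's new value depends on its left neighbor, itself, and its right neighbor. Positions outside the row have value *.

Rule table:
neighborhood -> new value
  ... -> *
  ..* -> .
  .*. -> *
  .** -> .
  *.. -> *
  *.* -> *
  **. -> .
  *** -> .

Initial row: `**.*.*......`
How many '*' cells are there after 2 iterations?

..*********.
*..........*
count of *: 2

2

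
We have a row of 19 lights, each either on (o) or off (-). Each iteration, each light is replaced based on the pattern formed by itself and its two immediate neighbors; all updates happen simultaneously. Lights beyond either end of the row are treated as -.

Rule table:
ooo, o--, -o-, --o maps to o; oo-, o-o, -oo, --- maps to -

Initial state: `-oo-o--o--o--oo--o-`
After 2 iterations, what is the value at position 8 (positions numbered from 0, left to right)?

o

iteration 1: o---ooooooooo--oooo
iteration 2: oo-o-ooooooo-oo-oo-
position 8 holds o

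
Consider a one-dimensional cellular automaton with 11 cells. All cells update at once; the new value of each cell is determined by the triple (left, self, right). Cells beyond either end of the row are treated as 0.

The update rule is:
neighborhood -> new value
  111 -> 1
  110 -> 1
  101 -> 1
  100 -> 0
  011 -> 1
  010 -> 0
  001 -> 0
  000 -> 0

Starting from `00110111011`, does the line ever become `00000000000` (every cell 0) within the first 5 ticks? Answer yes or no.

tick 1: 00111111111
tick 2: 00111111111  (fixed point — unchanged through tick 5)
tick 5 is 00111111111, still not uniform 0

no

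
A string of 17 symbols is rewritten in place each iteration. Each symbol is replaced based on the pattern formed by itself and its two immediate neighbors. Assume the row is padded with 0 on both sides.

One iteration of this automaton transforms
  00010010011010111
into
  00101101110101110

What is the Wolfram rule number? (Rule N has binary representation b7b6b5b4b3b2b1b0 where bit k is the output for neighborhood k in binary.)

186

position 15: 111 → 1  (bit 7 = 1)
position 10: 110 → 0  (bit 6 = 0)
position 11: 101 → 1  (bit 5 = 1)
position 4: 100 → 1  (bit 4 = 1)
position 9: 011 → 1  (bit 3 = 1)
position 3: 010 → 0  (bit 2 = 0)
position 2: 001 → 1  (bit 1 = 1)
position 0: 000 → 0  (bit 0 = 0)
bits b7..b0 = 10111010 = 186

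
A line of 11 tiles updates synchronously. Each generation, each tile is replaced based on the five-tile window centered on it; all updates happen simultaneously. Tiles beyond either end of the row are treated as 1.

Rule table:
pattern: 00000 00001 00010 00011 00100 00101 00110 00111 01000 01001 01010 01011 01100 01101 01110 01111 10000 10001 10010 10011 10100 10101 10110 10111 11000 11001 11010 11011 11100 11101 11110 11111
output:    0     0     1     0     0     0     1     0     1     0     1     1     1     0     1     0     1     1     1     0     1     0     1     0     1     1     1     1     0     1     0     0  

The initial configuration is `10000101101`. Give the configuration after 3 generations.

01101011010
11010110101
01101101010

01101101010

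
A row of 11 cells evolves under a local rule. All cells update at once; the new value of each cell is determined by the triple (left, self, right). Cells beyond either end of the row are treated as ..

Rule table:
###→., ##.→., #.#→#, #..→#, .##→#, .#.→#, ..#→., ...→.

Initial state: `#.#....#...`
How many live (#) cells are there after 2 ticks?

tick 1: ####...##..
tick 2: #...#..#.#.
count of #: 4

4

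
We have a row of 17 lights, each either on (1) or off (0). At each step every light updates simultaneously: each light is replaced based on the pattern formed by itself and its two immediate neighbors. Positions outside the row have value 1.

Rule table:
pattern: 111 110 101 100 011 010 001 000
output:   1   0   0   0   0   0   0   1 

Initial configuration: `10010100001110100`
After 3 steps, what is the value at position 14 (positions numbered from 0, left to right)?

1

step 1: 00000001100100000
step 2: 01111100000001110
step 3: 00111001111100100
position 14 holds 1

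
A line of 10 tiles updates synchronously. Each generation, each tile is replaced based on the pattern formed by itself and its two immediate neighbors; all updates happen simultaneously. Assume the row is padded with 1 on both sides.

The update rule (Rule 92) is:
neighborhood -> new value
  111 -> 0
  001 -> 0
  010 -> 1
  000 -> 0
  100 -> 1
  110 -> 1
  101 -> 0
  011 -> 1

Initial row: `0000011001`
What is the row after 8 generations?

1000011101
1100010101
0110010101
0111010101
0101010101
0101010101  (fixed point — unchanged through generation 8)

0101010101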